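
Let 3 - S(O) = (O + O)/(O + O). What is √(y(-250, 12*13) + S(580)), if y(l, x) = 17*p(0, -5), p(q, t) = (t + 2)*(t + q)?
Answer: √257 ≈ 16.031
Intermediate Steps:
p(q, t) = (2 + t)*(q + t)
y(l, x) = 255 (y(l, x) = 17*((-5)² + 2*0 + 2*(-5) + 0*(-5)) = 17*(25 + 0 - 10 + 0) = 17*15 = 255)
S(O) = 2 (S(O) = 3 - (O + O)/(O + O) = 3 - 2*O/(2*O) = 3 - 2*O*1/(2*O) = 3 - 1*1 = 3 - 1 = 2)
√(y(-250, 12*13) + S(580)) = √(255 + 2) = √257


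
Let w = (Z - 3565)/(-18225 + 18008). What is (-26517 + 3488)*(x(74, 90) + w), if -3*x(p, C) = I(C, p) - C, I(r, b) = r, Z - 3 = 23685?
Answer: 463412567/217 ≈ 2.1355e+6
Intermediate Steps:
Z = 23688 (Z = 3 + 23685 = 23688)
x(p, C) = 0 (x(p, C) = -(C - C)/3 = -1/3*0 = 0)
w = -20123/217 (w = (23688 - 3565)/(-18225 + 18008) = 20123/(-217) = 20123*(-1/217) = -20123/217 ≈ -92.733)
(-26517 + 3488)*(x(74, 90) + w) = (-26517 + 3488)*(0 - 20123/217) = -23029*(-20123/217) = 463412567/217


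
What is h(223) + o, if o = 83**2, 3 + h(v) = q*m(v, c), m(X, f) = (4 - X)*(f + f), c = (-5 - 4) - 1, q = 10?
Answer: 50686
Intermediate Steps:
c = -10 (c = -9 - 1 = -10)
m(X, f) = 2*f*(4 - X) (m(X, f) = (4 - X)*(2*f) = 2*f*(4 - X))
h(v) = -803 + 200*v (h(v) = -3 + 10*(2*(-10)*(4 - v)) = -3 + 10*(-80 + 20*v) = -3 + (-800 + 200*v) = -803 + 200*v)
o = 6889
h(223) + o = (-803 + 200*223) + 6889 = (-803 + 44600) + 6889 = 43797 + 6889 = 50686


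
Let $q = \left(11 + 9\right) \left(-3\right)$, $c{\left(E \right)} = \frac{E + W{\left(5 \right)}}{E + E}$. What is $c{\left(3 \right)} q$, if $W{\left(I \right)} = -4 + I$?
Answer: $-40$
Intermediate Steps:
$c{\left(E \right)} = \frac{1 + E}{2 E}$ ($c{\left(E \right)} = \frac{E + \left(-4 + 5\right)}{E + E} = \frac{E + 1}{2 E} = \left(1 + E\right) \frac{1}{2 E} = \frac{1 + E}{2 E}$)
$q = -60$ ($q = 20 \left(-3\right) = -60$)
$c{\left(3 \right)} q = \frac{1 + 3}{2 \cdot 3} \left(-60\right) = \frac{1}{2} \cdot \frac{1}{3} \cdot 4 \left(-60\right) = \frac{2}{3} \left(-60\right) = -40$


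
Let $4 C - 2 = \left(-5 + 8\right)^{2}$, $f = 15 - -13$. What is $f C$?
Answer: $77$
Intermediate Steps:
$f = 28$ ($f = 15 + 13 = 28$)
$C = \frac{11}{4}$ ($C = \frac{1}{2} + \frac{\left(-5 + 8\right)^{2}}{4} = \frac{1}{2} + \frac{3^{2}}{4} = \frac{1}{2} + \frac{1}{4} \cdot 9 = \frac{1}{2} + \frac{9}{4} = \frac{11}{4} \approx 2.75$)
$f C = 28 \cdot \frac{11}{4} = 77$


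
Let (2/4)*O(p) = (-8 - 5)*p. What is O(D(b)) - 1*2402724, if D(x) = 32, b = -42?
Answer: -2403556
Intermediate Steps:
O(p) = -26*p (O(p) = 2*((-8 - 5)*p) = 2*(-13*p) = -26*p)
O(D(b)) - 1*2402724 = -26*32 - 1*2402724 = -832 - 2402724 = -2403556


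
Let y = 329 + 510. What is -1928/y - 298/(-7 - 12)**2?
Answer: -946030/302879 ≈ -3.1235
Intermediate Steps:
y = 839
-1928/y - 298/(-7 - 12)**2 = -1928/839 - 298/(-7 - 12)**2 = -1928*1/839 - 298/((-19)**2) = -1928/839 - 298/361 = -946030/302879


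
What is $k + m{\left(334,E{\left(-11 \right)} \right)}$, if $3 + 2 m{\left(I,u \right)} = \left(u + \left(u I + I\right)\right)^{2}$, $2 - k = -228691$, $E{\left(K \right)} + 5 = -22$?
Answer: $38169452$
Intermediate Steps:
$E{\left(K \right)} = -27$ ($E{\left(K \right)} = -5 - 22 = -27$)
$k = 228693$ ($k = 2 - -228691 = 2 + 228691 = 228693$)
$m{\left(I,u \right)} = - \frac{3}{2} + \frac{\left(I + u + I u\right)^{2}}{2}$ ($m{\left(I,u \right)} = - \frac{3}{2} + \frac{\left(u + \left(u I + I\right)\right)^{2}}{2} = - \frac{3}{2} + \frac{\left(u + \left(I u + I\right)\right)^{2}}{2} = - \frac{3}{2} + \frac{\left(u + \left(I + I u\right)\right)^{2}}{2} = - \frac{3}{2} + \frac{\left(I + u + I u\right)^{2}}{2}$)
$k + m{\left(334,E{\left(-11 \right)} \right)} = 228693 - \left(\frac{3}{2} - \frac{\left(334 - 27 + 334 \left(-27\right)\right)^{2}}{2}\right) = 228693 - \left(\frac{3}{2} - \frac{\left(334 - 27 - 9018\right)^{2}}{2}\right) = 228693 - \left(\frac{3}{2} - \frac{\left(-8711\right)^{2}}{2}\right) = 228693 + \left(- \frac{3}{2} + \frac{1}{2} \cdot 75881521\right) = 228693 + \left(- \frac{3}{2} + \frac{75881521}{2}\right) = 228693 + 37940759 = 38169452$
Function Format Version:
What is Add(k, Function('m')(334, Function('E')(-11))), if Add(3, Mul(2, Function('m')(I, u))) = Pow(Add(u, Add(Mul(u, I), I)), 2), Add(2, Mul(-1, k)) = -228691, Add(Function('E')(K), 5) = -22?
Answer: 38169452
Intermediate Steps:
Function('E')(K) = -27 (Function('E')(K) = Add(-5, -22) = -27)
k = 228693 (k = Add(2, Mul(-1, -228691)) = Add(2, 228691) = 228693)
Function('m')(I, u) = Add(Rational(-3, 2), Mul(Rational(1, 2), Pow(Add(I, u, Mul(I, u)), 2))) (Function('m')(I, u) = Add(Rational(-3, 2), Mul(Rational(1, 2), Pow(Add(u, Add(Mul(u, I), I)), 2))) = Add(Rational(-3, 2), Mul(Rational(1, 2), Pow(Add(u, Add(Mul(I, u), I)), 2))) = Add(Rational(-3, 2), Mul(Rational(1, 2), Pow(Add(u, Add(I, Mul(I, u))), 2))) = Add(Rational(-3, 2), Mul(Rational(1, 2), Pow(Add(I, u, Mul(I, u)), 2))))
Add(k, Function('m')(334, Function('E')(-11))) = Add(228693, Add(Rational(-3, 2), Mul(Rational(1, 2), Pow(Add(334, -27, Mul(334, -27)), 2)))) = Add(228693, Add(Rational(-3, 2), Mul(Rational(1, 2), Pow(Add(334, -27, -9018), 2)))) = Add(228693, Add(Rational(-3, 2), Mul(Rational(1, 2), Pow(-8711, 2)))) = Add(228693, Add(Rational(-3, 2), Mul(Rational(1, 2), 75881521))) = Add(228693, Add(Rational(-3, 2), Rational(75881521, 2))) = Add(228693, 37940759) = 38169452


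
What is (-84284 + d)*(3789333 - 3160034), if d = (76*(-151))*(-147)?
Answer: 1008569955712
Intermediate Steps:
d = 1686972 (d = -11476*(-147) = 1686972)
(-84284 + d)*(3789333 - 3160034) = (-84284 + 1686972)*(3789333 - 3160034) = 1602688*629299 = 1008569955712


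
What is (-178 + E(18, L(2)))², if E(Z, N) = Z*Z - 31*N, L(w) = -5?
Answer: 90601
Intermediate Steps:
E(Z, N) = Z² - 31*N
(-178 + E(18, L(2)))² = (-178 + (18² - 31*(-5)))² = (-178 + (324 + 155))² = (-178 + 479)² = 301² = 90601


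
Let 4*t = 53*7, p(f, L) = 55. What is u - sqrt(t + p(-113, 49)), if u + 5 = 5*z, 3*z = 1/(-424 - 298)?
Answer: -10835/2166 - sqrt(591)/2 ≈ -17.158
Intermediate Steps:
z = -1/2166 (z = 1/(3*(-424 - 298)) = (1/3)/(-722) = (1/3)*(-1/722) = -1/2166 ≈ -0.00046168)
t = 371/4 (t = (53*7)/4 = (1/4)*371 = 371/4 ≈ 92.750)
u = -10835/2166 (u = -5 + 5*(-1/2166) = -5 - 5/2166 = -10835/2166 ≈ -5.0023)
u - sqrt(t + p(-113, 49)) = -10835/2166 - sqrt(371/4 + 55) = -10835/2166 - sqrt(591/4) = -10835/2166 - sqrt(591)/2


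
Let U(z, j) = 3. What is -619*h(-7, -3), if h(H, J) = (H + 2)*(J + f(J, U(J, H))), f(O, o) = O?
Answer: -18570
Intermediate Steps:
h(H, J) = 2*J*(2 + H) (h(H, J) = (H + 2)*(J + J) = (2 + H)*(2*J) = 2*J*(2 + H))
-619*h(-7, -3) = -1238*(-3)*(2 - 7) = -1238*(-3)*(-5) = -619*30 = -18570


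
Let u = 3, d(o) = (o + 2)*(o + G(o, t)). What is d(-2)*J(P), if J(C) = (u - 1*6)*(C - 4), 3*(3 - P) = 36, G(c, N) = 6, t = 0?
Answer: 0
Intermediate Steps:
P = -9 (P = 3 - ⅓*36 = 3 - 12 = -9)
d(o) = (2 + o)*(6 + o) (d(o) = (o + 2)*(o + 6) = (2 + o)*(6 + o))
J(C) = 12 - 3*C (J(C) = (3 - 1*6)*(C - 4) = (3 - 6)*(-4 + C) = -3*(-4 + C) = 12 - 3*C)
d(-2)*J(P) = (12 + (-2)² + 8*(-2))*(12 - 3*(-9)) = (12 + 4 - 16)*(12 + 27) = 0*39 = 0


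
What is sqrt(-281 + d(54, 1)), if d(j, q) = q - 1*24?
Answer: 4*I*sqrt(19) ≈ 17.436*I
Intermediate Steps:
d(j, q) = -24 + q (d(j, q) = q - 24 = -24 + q)
sqrt(-281 + d(54, 1)) = sqrt(-281 + (-24 + 1)) = sqrt(-281 - 23) = sqrt(-304) = 4*I*sqrt(19)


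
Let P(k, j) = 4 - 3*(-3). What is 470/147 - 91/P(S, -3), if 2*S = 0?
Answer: -559/147 ≈ -3.8027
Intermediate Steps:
S = 0 (S = (½)*0 = 0)
P(k, j) = 13 (P(k, j) = 4 + 9 = 13)
470/147 - 91/P(S, -3) = 470/147 - 91/13 = 470*(1/147) - 91*1/13 = 470/147 - 7 = -559/147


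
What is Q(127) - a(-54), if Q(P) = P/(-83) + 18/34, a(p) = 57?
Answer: -81839/1411 ≈ -58.001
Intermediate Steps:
Q(P) = 9/17 - P/83 (Q(P) = P*(-1/83) + 18*(1/34) = -P/83 + 9/17 = 9/17 - P/83)
Q(127) - a(-54) = (9/17 - 1/83*127) - 1*57 = (9/17 - 127/83) - 57 = -1412/1411 - 57 = -81839/1411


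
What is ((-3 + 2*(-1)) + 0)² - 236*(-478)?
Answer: 112833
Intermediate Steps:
((-3 + 2*(-1)) + 0)² - 236*(-478) = ((-3 - 2) + 0)² + 112808 = (-5 + 0)² + 112808 = (-5)² + 112808 = 25 + 112808 = 112833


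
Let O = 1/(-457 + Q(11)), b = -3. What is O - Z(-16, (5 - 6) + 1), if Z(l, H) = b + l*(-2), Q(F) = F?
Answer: -12935/446 ≈ -29.002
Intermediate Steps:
O = -1/446 (O = 1/(-457 + 11) = 1/(-446) = -1/446 ≈ -0.0022422)
Z(l, H) = -3 - 2*l (Z(l, H) = -3 + l*(-2) = -3 - 2*l)
O - Z(-16, (5 - 6) + 1) = -1/446 - (-3 - 2*(-16)) = -1/446 - (-3 + 32) = -1/446 - 1*29 = -1/446 - 29 = -12935/446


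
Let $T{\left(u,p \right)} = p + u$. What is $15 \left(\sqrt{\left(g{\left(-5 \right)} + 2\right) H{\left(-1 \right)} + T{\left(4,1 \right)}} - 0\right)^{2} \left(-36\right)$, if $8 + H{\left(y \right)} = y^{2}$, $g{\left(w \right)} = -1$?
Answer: $1080$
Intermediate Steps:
$H{\left(y \right)} = -8 + y^{2}$
$15 \left(\sqrt{\left(g{\left(-5 \right)} + 2\right) H{\left(-1 \right)} + T{\left(4,1 \right)}} - 0\right)^{2} \left(-36\right) = 15 \left(\sqrt{\left(-1 + 2\right) \left(-8 + \left(-1\right)^{2}\right) + \left(1 + 4\right)} - 0\right)^{2} \left(-36\right) = 15 \left(\sqrt{1 \left(-8 + 1\right) + 5} + 0\right)^{2} \left(-36\right) = 15 \left(\sqrt{1 \left(-7\right) + 5} + 0\right)^{2} \left(-36\right) = 15 \left(\sqrt{-7 + 5} + 0\right)^{2} \left(-36\right) = 15 \left(\sqrt{-2} + 0\right)^{2} \left(-36\right) = 15 \left(i \sqrt{2} + 0\right)^{2} \left(-36\right) = 15 \left(i \sqrt{2}\right)^{2} \left(-36\right) = 15 \left(-2\right) \left(-36\right) = \left(-30\right) \left(-36\right) = 1080$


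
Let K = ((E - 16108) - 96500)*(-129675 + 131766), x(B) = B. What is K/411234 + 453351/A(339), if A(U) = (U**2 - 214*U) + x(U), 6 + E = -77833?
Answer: -467314875229/487929141 ≈ -957.75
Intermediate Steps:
E = -77839 (E = -6 - 77833 = -77839)
A(U) = U**2 - 213*U (A(U) = (U**2 - 214*U) + U = U**2 - 213*U)
K = -398224677 (K = ((-77839 - 16108) - 96500)*(-129675 + 131766) = (-93947 - 96500)*2091 = -190447*2091 = -398224677)
K/411234 + 453351/A(339) = -398224677/411234 + 453351/((339*(-213 + 339))) = -398224677*1/411234 + 453351/((339*126)) = -132741559/137078 + 453351/42714 = -132741559/137078 + 453351*(1/42714) = -132741559/137078 + 151117/14238 = -467314875229/487929141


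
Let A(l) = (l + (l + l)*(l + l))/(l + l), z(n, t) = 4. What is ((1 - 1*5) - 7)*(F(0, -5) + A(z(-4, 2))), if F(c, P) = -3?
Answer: -121/2 ≈ -60.500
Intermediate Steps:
A(l) = (l + 4*l²)/(2*l) (A(l) = (l + (2*l)*(2*l))/((2*l)) = (l + 4*l²)*(1/(2*l)) = (l + 4*l²)/(2*l))
((1 - 1*5) - 7)*(F(0, -5) + A(z(-4, 2))) = ((1 - 1*5) - 7)*(-3 + (½ + 2*4)) = ((1 - 5) - 7)*(-3 + (½ + 8)) = (-4 - 7)*(-3 + 17/2) = -11*11/2 = -121/2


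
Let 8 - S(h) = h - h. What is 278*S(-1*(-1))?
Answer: 2224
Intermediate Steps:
S(h) = 8 (S(h) = 8 - (h - h) = 8 - 1*0 = 8 + 0 = 8)
278*S(-1*(-1)) = 278*8 = 2224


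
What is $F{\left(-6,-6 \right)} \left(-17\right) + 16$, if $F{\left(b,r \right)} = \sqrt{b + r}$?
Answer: $16 - 34 i \sqrt{3} \approx 16.0 - 58.89 i$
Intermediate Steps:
$F{\left(-6,-6 \right)} \left(-17\right) + 16 = \sqrt{-6 - 6} \left(-17\right) + 16 = \sqrt{-12} \left(-17\right) + 16 = 2 i \sqrt{3} \left(-17\right) + 16 = - 34 i \sqrt{3} + 16 = 16 - 34 i \sqrt{3}$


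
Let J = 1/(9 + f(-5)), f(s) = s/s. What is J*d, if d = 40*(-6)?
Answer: -24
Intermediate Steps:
f(s) = 1
d = -240
J = ⅒ (J = 1/(9 + 1) = 1/10 = ⅒ ≈ 0.10000)
J*d = (⅒)*(-240) = -24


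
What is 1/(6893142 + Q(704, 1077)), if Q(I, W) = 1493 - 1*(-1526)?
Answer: 1/6896161 ≈ 1.4501e-7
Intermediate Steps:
Q(I, W) = 3019 (Q(I, W) = 1493 + 1526 = 3019)
1/(6893142 + Q(704, 1077)) = 1/(6893142 + 3019) = 1/6896161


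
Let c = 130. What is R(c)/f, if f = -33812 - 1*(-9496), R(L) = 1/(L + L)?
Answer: -1/6322160 ≈ -1.5817e-7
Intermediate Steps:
R(L) = 1/(2*L)
f = -24316 (f = -33812 + 9496 = -24316)
R(c)/f = ((½)/130)/(-24316) = ((½)*(1/130))*(-1/24316) = (1/260)*(-1/24316) = -1/6322160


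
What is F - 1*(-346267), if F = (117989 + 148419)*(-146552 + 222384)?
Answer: 20202597723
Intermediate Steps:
F = 20202251456 (F = 266408*75832 = 20202251456)
F - 1*(-346267) = 20202251456 - 1*(-346267) = 20202251456 + 346267 = 20202597723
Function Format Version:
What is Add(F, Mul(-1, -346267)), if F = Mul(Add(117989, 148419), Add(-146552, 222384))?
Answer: 20202597723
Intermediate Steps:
F = 20202251456 (F = Mul(266408, 75832) = 20202251456)
Add(F, Mul(-1, -346267)) = Add(20202251456, Mul(-1, -346267)) = Add(20202251456, 346267) = 20202597723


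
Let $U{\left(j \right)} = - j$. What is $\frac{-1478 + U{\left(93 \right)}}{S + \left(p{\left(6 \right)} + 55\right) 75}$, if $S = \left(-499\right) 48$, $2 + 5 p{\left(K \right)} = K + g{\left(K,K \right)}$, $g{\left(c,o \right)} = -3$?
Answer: $\frac{1571}{19812} \approx 0.079295$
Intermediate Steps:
$p{\left(K \right)} = -1 + \frac{K}{5}$ ($p{\left(K \right)} = - \frac{2}{5} + \frac{K - 3}{5} = - \frac{2}{5} + \frac{-3 + K}{5} = - \frac{2}{5} + \left(- \frac{3}{5} + \frac{K}{5}\right) = -1 + \frac{K}{5}$)
$S = -23952$
$\frac{-1478 + U{\left(93 \right)}}{S + \left(p{\left(6 \right)} + 55\right) 75} = \frac{-1478 - 93}{-23952 + \left(\left(-1 + \frac{1}{5} \cdot 6\right) + 55\right) 75} = \frac{-1478 - 93}{-23952 + \left(\left(-1 + \frac{6}{5}\right) + 55\right) 75} = - \frac{1571}{-23952 + \left(\frac{1}{5} + 55\right) 75} = - \frac{1571}{-23952 + \frac{276}{5} \cdot 75} = - \frac{1571}{-23952 + 4140} = - \frac{1571}{-19812} = \left(-1571\right) \left(- \frac{1}{19812}\right) = \frac{1571}{19812}$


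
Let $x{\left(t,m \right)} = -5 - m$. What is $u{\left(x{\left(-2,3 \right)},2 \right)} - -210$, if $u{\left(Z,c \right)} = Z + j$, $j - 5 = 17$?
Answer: $224$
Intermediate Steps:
$j = 22$ ($j = 5 + 17 = 22$)
$u{\left(Z,c \right)} = 22 + Z$ ($u{\left(Z,c \right)} = Z + 22 = 22 + Z$)
$u{\left(x{\left(-2,3 \right)},2 \right)} - -210 = \left(22 - 8\right) - -210 = \left(22 - 8\right) + 210 = 14 + 210 = 224$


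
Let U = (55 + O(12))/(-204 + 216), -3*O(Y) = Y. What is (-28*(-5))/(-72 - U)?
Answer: -112/61 ≈ -1.8361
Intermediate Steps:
O(Y) = -Y/3
U = 17/4 (U = (55 - ⅓*12)/(-204 + 216) = (55 - 4)/12 = 51*(1/12) = 17/4 ≈ 4.2500)
(-28*(-5))/(-72 - U) = (-28*(-5))/(-72 - 1*17/4) = (-14*(-10))/(-72 - 17/4) = 140/(-305/4) = 140*(-4/305) = -112/61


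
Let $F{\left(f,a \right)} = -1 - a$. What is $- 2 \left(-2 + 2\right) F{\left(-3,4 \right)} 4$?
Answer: $0$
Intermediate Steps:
$- 2 \left(-2 + 2\right) F{\left(-3,4 \right)} 4 = - 2 \left(-2 + 2\right) \left(-1 - 4\right) 4 = \left(-2\right) 0 \left(-1 - 4\right) 4 = 0 \left(-5\right) 4 = 0 \cdot 4 = 0$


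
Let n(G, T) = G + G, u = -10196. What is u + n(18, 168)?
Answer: -10160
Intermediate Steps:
n(G, T) = 2*G
u + n(18, 168) = -10196 + 2*18 = -10196 + 36 = -10160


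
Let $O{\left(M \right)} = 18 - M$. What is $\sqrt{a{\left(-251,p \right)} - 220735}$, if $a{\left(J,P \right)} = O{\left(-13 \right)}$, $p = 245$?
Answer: $44 i \sqrt{114} \approx 469.79 i$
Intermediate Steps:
$a{\left(J,P \right)} = 31$ ($a{\left(J,P \right)} = 18 - -13 = 18 + 13 = 31$)
$\sqrt{a{\left(-251,p \right)} - 220735} = \sqrt{31 - 220735} = \sqrt{-220704} = 44 i \sqrt{114}$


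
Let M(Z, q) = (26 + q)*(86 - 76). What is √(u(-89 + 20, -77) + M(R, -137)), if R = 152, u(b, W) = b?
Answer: 3*I*√131 ≈ 34.337*I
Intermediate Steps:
M(Z, q) = 260 + 10*q (M(Z, q) = (26 + q)*10 = 260 + 10*q)
√(u(-89 + 20, -77) + M(R, -137)) = √((-89 + 20) + (260 + 10*(-137))) = √(-69 + (260 - 1370)) = √(-69 - 1110) = √(-1179) = 3*I*√131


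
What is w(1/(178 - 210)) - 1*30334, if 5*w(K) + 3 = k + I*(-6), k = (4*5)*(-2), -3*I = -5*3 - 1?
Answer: -30349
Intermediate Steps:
I = 16/3 (I = -(-5*3 - 1)/3 = -(-15 - 1)/3 = -1/3*(-16) = 16/3 ≈ 5.3333)
k = -40 (k = 20*(-2) = -40)
w(K) = -15 (w(K) = -3/5 + (-40 + (16/3)*(-6))/5 = -3/5 + (-40 - 32)/5 = -3/5 + (1/5)*(-72) = -3/5 - 72/5 = -15)
w(1/(178 - 210)) - 1*30334 = -15 - 1*30334 = -15 - 30334 = -30349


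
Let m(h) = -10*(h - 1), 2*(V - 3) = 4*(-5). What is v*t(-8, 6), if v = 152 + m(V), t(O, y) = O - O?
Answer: 0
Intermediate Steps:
V = -7 (V = 3 + (4*(-5))/2 = 3 + (½)*(-20) = 3 - 10 = -7)
m(h) = 10 - 10*h (m(h) = -10*(-1 + h) = 10 - 10*h)
t(O, y) = 0
v = 232 (v = 152 + (10 - 10*(-7)) = 152 + (10 + 70) = 152 + 80 = 232)
v*t(-8, 6) = 232*0 = 0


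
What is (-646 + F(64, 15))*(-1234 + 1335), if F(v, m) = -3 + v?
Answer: -59085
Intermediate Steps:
(-646 + F(64, 15))*(-1234 + 1335) = (-646 + (-3 + 64))*(-1234 + 1335) = (-646 + 61)*101 = -585*101 = -59085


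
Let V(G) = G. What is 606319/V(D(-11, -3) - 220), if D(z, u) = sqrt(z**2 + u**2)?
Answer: -13339018/4827 - 606319*sqrt(130)/48270 ≈ -2906.6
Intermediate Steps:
D(z, u) = sqrt(u**2 + z**2)
606319/V(D(-11, -3) - 220) = 606319/(sqrt((-3)**2 + (-11)**2) - 220) = 606319/(sqrt(9 + 121) - 220) = 606319/(sqrt(130) - 220) = 606319/(-220 + sqrt(130))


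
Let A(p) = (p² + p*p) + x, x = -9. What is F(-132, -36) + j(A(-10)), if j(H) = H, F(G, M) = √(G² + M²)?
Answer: 191 + 12*√130 ≈ 327.82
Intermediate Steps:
A(p) = -9 + 2*p² (A(p) = (p² + p*p) - 9 = (p² + p²) - 9 = 2*p² - 9 = -9 + 2*p²)
F(-132, -36) + j(A(-10)) = √((-132)² + (-36)²) + (-9 + 2*(-10)²) = √(17424 + 1296) + (-9 + 2*100) = √18720 + (-9 + 200) = 12*√130 + 191 = 191 + 12*√130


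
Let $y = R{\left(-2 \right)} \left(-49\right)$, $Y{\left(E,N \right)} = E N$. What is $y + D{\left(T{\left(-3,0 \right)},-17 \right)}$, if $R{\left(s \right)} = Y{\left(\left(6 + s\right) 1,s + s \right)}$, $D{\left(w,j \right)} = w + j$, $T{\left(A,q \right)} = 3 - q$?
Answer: $770$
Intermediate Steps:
$D{\left(w,j \right)} = j + w$
$R{\left(s \right)} = 2 s \left(6 + s\right)$ ($R{\left(s \right)} = \left(6 + s\right) 1 \left(s + s\right) = \left(6 + s\right) 2 s = 2 s \left(6 + s\right)$)
$y = 784$ ($y = 2 \left(-2\right) \left(6 - 2\right) \left(-49\right) = 2 \left(-2\right) 4 \left(-49\right) = \left(-16\right) \left(-49\right) = 784$)
$y + D{\left(T{\left(-3,0 \right)},-17 \right)} = 784 + \left(-17 + \left(3 - 0\right)\right) = 784 + \left(-17 + \left(3 + 0\right)\right) = 784 + \left(-17 + 3\right) = 784 - 14 = 770$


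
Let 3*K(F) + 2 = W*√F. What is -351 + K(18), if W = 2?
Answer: -1055/3 + 2*√2 ≈ -348.84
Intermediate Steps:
K(F) = -⅔ + 2*√F/3 (K(F) = -⅔ + (2*√F)/3 = -⅔ + 2*√F/3)
-351 + K(18) = -351 + (-⅔ + 2*√18/3) = -351 + (-⅔ + 2*(3*√2)/3) = -351 + (-⅔ + 2*√2) = -1055/3 + 2*√2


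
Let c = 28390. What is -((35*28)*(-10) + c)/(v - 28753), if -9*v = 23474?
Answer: 167310/282251 ≈ 0.59277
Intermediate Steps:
v = -23474/9 (v = -⅑*23474 = -23474/9 ≈ -2608.2)
-((35*28)*(-10) + c)/(v - 28753) = -((35*28)*(-10) + 28390)/(-23474/9 - 28753) = -(980*(-10) + 28390)/(-282251/9) = -(-9800 + 28390)*(-9)/282251 = -18590*(-9)/282251 = -1*(-167310/282251) = 167310/282251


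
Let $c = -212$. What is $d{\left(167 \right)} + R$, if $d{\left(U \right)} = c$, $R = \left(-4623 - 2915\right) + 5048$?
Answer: $-2702$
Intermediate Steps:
$R = -2490$ ($R = -7538 + 5048 = -2490$)
$d{\left(U \right)} = -212$
$d{\left(167 \right)} + R = -212 - 2490 = -2702$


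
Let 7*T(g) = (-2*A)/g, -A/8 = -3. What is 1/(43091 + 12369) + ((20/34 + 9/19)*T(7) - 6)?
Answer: -126115717/17913580 ≈ -7.0402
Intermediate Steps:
A = 24 (A = -8*(-3) = 24)
T(g) = -48/(7*g) (T(g) = ((-2*24)/g)/7 = (-48/g)/7 = -48/(7*g))
1/(43091 + 12369) + ((20/34 + 9/19)*T(7) - 6) = 1/(43091 + 12369) + ((20/34 + 9/19)*(-48/7/7) - 6) = 1/55460 + ((20*(1/34) + 9*(1/19))*(-48/7*⅐) - 6) = 1/55460 + ((10/17 + 9/19)*(-48/49) - 6) = 1/55460 + ((343/323)*(-48/49) - 6) = 1/55460 + (-336/323 - 6) = 1/55460 - 2274/323 = -126115717/17913580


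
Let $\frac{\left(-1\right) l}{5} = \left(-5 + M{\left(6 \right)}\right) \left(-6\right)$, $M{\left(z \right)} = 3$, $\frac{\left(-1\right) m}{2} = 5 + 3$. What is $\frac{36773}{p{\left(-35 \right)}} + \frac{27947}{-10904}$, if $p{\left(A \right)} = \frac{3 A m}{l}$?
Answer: $- \frac{100438827}{76328} \approx -1315.9$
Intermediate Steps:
$m = -16$ ($m = - 2 \left(5 + 3\right) = \left(-2\right) 8 = -16$)
$l = -60$ ($l = - 5 \left(-5 + 3\right) \left(-6\right) = - 5 \left(\left(-2\right) \left(-6\right)\right) = \left(-5\right) 12 = -60$)
$p{\left(A \right)} = \frac{4 A}{5}$ ($p{\left(A \right)} = \frac{3 A \left(-16\right)}{-60} = - 48 A \left(- \frac{1}{60}\right) = \frac{4 A}{5}$)
$\frac{36773}{p{\left(-35 \right)}} + \frac{27947}{-10904} = \frac{36773}{\frac{4}{5} \left(-35\right)} + \frac{27947}{-10904} = \frac{36773}{-28} + 27947 \left(- \frac{1}{10904}\right) = 36773 \left(- \frac{1}{28}\right) - \frac{27947}{10904} = - \frac{36773}{28} - \frac{27947}{10904} = - \frac{100438827}{76328}$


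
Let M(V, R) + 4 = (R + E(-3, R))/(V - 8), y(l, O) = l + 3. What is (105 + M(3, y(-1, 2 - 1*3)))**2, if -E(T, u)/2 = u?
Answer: 257049/25 ≈ 10282.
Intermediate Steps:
y(l, O) = 3 + l
E(T, u) = -2*u
M(V, R) = -4 - R/(-8 + V) (M(V, R) = -4 + (R - 2*R)/(V - 8) = -4 + (-R)/(-8 + V) = -4 - R/(-8 + V))
(105 + M(3, y(-1, 2 - 1*3)))**2 = (105 + (32 - (3 - 1) - 4*3)/(-8 + 3))**2 = (105 + (32 - 1*2 - 12)/(-5))**2 = (105 - (32 - 2 - 12)/5)**2 = (105 - 1/5*18)**2 = (105 - 18/5)**2 = (507/5)**2 = 257049/25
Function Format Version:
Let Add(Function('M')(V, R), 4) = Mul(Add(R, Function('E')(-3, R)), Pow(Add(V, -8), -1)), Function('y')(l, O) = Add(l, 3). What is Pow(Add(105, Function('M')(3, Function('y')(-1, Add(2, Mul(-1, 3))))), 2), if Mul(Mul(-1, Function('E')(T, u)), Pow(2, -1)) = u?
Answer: Rational(257049, 25) ≈ 10282.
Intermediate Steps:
Function('y')(l, O) = Add(3, l)
Function('E')(T, u) = Mul(-2, u)
Function('M')(V, R) = Add(-4, Mul(-1, R, Pow(Add(-8, V), -1))) (Function('M')(V, R) = Add(-4, Mul(Add(R, Mul(-2, R)), Pow(Add(V, -8), -1))) = Add(-4, Mul(Mul(-1, R), Pow(Add(-8, V), -1))) = Add(-4, Mul(-1, R, Pow(Add(-8, V), -1))))
Pow(Add(105, Function('M')(3, Function('y')(-1, Add(2, Mul(-1, 3))))), 2) = Pow(Add(105, Mul(Pow(Add(-8, 3), -1), Add(32, Mul(-1, Add(3, -1)), Mul(-4, 3)))), 2) = Pow(Add(105, Mul(Pow(-5, -1), Add(32, Mul(-1, 2), -12))), 2) = Pow(Add(105, Mul(Rational(-1, 5), Add(32, -2, -12))), 2) = Pow(Add(105, Mul(Rational(-1, 5), 18)), 2) = Pow(Add(105, Rational(-18, 5)), 2) = Pow(Rational(507, 5), 2) = Rational(257049, 25)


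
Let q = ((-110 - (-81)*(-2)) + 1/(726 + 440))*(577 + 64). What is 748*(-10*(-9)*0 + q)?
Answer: -6911988894/53 ≈ -1.3041e+8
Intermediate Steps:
q = -203293791/1166 (q = ((-110 - 1*162) + 1/1166)*641 = ((-110 - 162) + 1/1166)*641 = (-272 + 1/1166)*641 = -317151/1166*641 = -203293791/1166 ≈ -1.7435e+5)
748*(-10*(-9)*0 + q) = 748*(-10*(-9)*0 - 203293791/1166) = 748*(90*0 - 203293791/1166) = 748*(0 - 203293791/1166) = 748*(-203293791/1166) = -6911988894/53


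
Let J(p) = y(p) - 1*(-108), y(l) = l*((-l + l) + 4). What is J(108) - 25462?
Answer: -24922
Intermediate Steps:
y(l) = 4*l (y(l) = l*(0 + 4) = l*4 = 4*l)
J(p) = 108 + 4*p (J(p) = 4*p - 1*(-108) = 4*p + 108 = 108 + 4*p)
J(108) - 25462 = (108 + 4*108) - 25462 = (108 + 432) - 25462 = 540 - 25462 = -24922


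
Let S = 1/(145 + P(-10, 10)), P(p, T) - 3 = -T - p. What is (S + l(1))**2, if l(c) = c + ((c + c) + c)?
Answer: 351649/21904 ≈ 16.054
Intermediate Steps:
P(p, T) = 3 - T - p (P(p, T) = 3 + (-T - p) = 3 - T - p)
S = 1/148 (S = 1/(145 + (3 - 1*10 - 1*(-10))) = 1/(145 + (3 - 10 + 10)) = 1/(145 + 3) = 1/148 ≈ 0.0067568)
l(c) = 4*c (l(c) = c + (2*c + c) = c + 3*c = 4*c)
(S + l(1))**2 = (1/148 + 4*1)**2 = (1/148 + 4)**2 = (593/148)**2 = 351649/21904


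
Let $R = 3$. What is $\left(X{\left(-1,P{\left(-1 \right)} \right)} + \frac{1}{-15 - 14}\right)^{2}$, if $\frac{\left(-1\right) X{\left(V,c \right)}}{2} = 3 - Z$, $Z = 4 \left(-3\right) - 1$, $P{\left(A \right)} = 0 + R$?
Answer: $\frac{863041}{841} \approx 1026.2$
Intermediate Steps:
$P{\left(A \right)} = 3$ ($P{\left(A \right)} = 0 + 3 = 3$)
$Z = -13$ ($Z = -12 - 1 = -13$)
$X{\left(V,c \right)} = -32$ ($X{\left(V,c \right)} = - 2 \left(3 - -13\right) = - 2 \left(3 + 13\right) = \left(-2\right) 16 = -32$)
$\left(X{\left(-1,P{\left(-1 \right)} \right)} + \frac{1}{-15 - 14}\right)^{2} = \left(-32 + \frac{1}{-15 - 14}\right)^{2} = \left(-32 + \frac{1}{-29}\right)^{2} = \left(-32 - \frac{1}{29}\right)^{2} = \left(- \frac{929}{29}\right)^{2} = \frac{863041}{841}$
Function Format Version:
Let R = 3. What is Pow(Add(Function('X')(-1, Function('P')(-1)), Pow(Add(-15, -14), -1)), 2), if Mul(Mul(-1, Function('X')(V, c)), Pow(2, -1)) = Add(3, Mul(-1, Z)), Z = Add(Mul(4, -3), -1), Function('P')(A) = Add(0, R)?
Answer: Rational(863041, 841) ≈ 1026.2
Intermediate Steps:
Function('P')(A) = 3 (Function('P')(A) = Add(0, 3) = 3)
Z = -13 (Z = Add(-12, -1) = -13)
Function('X')(V, c) = -32 (Function('X')(V, c) = Mul(-2, Add(3, Mul(-1, -13))) = Mul(-2, Add(3, 13)) = Mul(-2, 16) = -32)
Pow(Add(Function('X')(-1, Function('P')(-1)), Pow(Add(-15, -14), -1)), 2) = Pow(Add(-32, Pow(Add(-15, -14), -1)), 2) = Pow(Add(-32, Pow(-29, -1)), 2) = Pow(Add(-32, Rational(-1, 29)), 2) = Pow(Rational(-929, 29), 2) = Rational(863041, 841)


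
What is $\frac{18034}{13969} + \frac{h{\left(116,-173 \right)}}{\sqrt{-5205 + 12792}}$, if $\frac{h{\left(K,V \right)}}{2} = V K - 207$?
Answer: $\frac{18034}{13969} - \frac{40550 \sqrt{843}}{2529} \approx -464.25$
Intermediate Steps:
$h{\left(K,V \right)} = -414 + 2 K V$ ($h{\left(K,V \right)} = 2 \left(V K - 207\right) = 2 \left(K V - 207\right) = 2 \left(-207 + K V\right) = -414 + 2 K V$)
$\frac{18034}{13969} + \frac{h{\left(116,-173 \right)}}{\sqrt{-5205 + 12792}} = \frac{18034}{13969} + \frac{-414 + 2 \cdot 116 \left(-173\right)}{\sqrt{-5205 + 12792}} = 18034 \cdot \frac{1}{13969} + \frac{-414 - 40136}{\sqrt{7587}} = \frac{18034}{13969} - \frac{40550}{3 \sqrt{843}} = \frac{18034}{13969} - 40550 \frac{\sqrt{843}}{2529} = \frac{18034}{13969} - \frac{40550 \sqrt{843}}{2529}$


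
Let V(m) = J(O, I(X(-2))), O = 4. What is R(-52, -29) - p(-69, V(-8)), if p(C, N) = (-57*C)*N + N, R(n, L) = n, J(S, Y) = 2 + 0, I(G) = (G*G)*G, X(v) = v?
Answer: -7920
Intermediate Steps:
I(G) = G³ (I(G) = G²*G = G³)
J(S, Y) = 2
V(m) = 2
p(C, N) = N - 57*C*N (p(C, N) = -57*C*N + N = N - 57*C*N)
R(-52, -29) - p(-69, V(-8)) = -52 - 2*(1 - 57*(-69)) = -52 - 2*(1 + 3933) = -52 - 2*3934 = -52 - 1*7868 = -52 - 7868 = -7920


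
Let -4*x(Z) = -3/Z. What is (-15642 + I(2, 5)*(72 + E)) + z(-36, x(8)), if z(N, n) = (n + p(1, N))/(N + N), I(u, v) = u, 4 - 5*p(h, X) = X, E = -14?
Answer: -35772163/2304 ≈ -15526.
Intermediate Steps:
p(h, X) = ⅘ - X/5
x(Z) = 3/(4*Z) (x(Z) = -(-3)/(4*Z) = 3/(4*Z))
z(N, n) = (⅘ + n - N/5)/(2*N) (z(N, n) = (n + (⅘ - N/5))/(N + N) = (⅘ + n - N/5)/((2*N)) = (⅘ + n - N/5)*(1/(2*N)) = (⅘ + n - N/5)/(2*N))
(-15642 + I(2, 5)*(72 + E)) + z(-36, x(8)) = (-15642 + 2*(72 - 14)) + (⅒)*(4 - 1*(-36) + 5*((¾)/8))/(-36) = (-15642 + 2*58) + (⅒)*(-1/36)*(4 + 36 + 5*((¾)*(⅛))) = (-15642 + 116) + (⅒)*(-1/36)*(4 + 36 + 5*(3/32)) = -15526 + (⅒)*(-1/36)*(4 + 36 + 15/32) = -15526 + (⅒)*(-1/36)*(1295/32) = -15526 - 259/2304 = -35772163/2304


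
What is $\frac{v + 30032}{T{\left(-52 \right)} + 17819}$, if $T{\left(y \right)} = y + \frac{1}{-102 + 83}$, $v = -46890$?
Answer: $- \frac{160151}{168786} \approx -0.94884$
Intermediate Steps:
$T{\left(y \right)} = - \frac{1}{19} + y$ ($T{\left(y \right)} = y + \frac{1}{-19} = y - \frac{1}{19} = - \frac{1}{19} + y$)
$\frac{v + 30032}{T{\left(-52 \right)} + 17819} = \frac{-46890 + 30032}{\left(- \frac{1}{19} - 52\right) + 17819} = - \frac{16858}{- \frac{989}{19} + 17819} = - \frac{16858}{\frac{337572}{19}} = \left(-16858\right) \frac{19}{337572} = - \frac{160151}{168786}$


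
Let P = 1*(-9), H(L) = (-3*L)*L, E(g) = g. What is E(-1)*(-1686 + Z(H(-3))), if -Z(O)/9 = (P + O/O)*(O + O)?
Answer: 5574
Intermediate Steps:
H(L) = -3*L²
P = -9
Z(O) = 144*O (Z(O) = -9*(-9 + O/O)*(O + O) = -9*(-9 + 1)*2*O = -(-72)*2*O = -(-144)*O = 144*O)
E(-1)*(-1686 + Z(H(-3))) = -(-1686 + 144*(-3*(-3)²)) = -(-1686 + 144*(-3*9)) = -(-1686 + 144*(-27)) = -(-1686 - 3888) = -1*(-5574) = 5574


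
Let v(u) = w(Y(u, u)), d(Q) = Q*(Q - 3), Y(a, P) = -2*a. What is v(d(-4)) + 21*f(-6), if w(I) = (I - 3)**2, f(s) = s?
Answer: 3355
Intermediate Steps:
d(Q) = Q*(-3 + Q)
w(I) = (-3 + I)**2
v(u) = (-3 - 2*u)**2
v(d(-4)) + 21*f(-6) = (3 + 2*(-4*(-3 - 4)))**2 + 21*(-6) = (3 + 2*(-4*(-7)))**2 - 126 = (3 + 2*28)**2 - 126 = (3 + 56)**2 - 126 = 59**2 - 126 = 3481 - 126 = 3355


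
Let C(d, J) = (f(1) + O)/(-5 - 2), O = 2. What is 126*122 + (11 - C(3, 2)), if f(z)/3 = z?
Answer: 107686/7 ≈ 15384.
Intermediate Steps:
f(z) = 3*z
C(d, J) = -5/7 (C(d, J) = (3*1 + 2)/(-5 - 2) = (3 + 2)/(-7) = 5*(-⅐) = -5/7)
126*122 + (11 - C(3, 2)) = 126*122 + (11 - 1*(-5/7)) = 15372 + (11 + 5/7) = 15372 + 82/7 = 107686/7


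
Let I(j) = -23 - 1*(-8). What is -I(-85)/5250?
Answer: 1/350 ≈ 0.0028571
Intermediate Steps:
I(j) = -15 (I(j) = -23 + 8 = -15)
-I(-85)/5250 = -1*(-15)/5250 = 15*(1/5250) = 1/350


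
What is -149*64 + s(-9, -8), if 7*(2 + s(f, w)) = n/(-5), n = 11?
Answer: -333841/35 ≈ -9538.3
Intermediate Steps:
s(f, w) = -81/35 (s(f, w) = -2 + (11/(-5))/7 = -2 + (11*(-⅕))/7 = -2 + (⅐)*(-11/5) = -2 - 11/35 = -81/35)
-149*64 + s(-9, -8) = -149*64 - 81/35 = -9536 - 81/35 = -333841/35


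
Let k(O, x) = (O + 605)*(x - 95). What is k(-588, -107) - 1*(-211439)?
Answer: 208005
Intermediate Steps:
k(O, x) = (-95 + x)*(605 + O) (k(O, x) = (605 + O)*(-95 + x) = (-95 + x)*(605 + O))
k(-588, -107) - 1*(-211439) = (-57475 - 95*(-588) + 605*(-107) - 588*(-107)) - 1*(-211439) = (-57475 + 55860 - 64735 + 62916) + 211439 = -3434 + 211439 = 208005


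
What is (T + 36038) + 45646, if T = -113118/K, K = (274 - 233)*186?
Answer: 103801511/1271 ≈ 81669.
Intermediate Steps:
K = 7626 (K = 41*186 = 7626)
T = -18853/1271 (T = -113118/7626 = -113118*1/7626 = -18853/1271 ≈ -14.833)
(T + 36038) + 45646 = (-18853/1271 + 36038) + 45646 = 45785445/1271 + 45646 = 103801511/1271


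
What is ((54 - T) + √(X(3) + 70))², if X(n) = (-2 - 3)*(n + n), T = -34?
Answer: 7784 + 352*√10 ≈ 8897.1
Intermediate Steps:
X(n) = -10*n
((54 - T) + √(X(3) + 70))² = ((54 - 1*(-34)) + √(-10*3 + 70))² = ((54 + 34) + √(-30 + 70))² = (88 + √40)² = (88 + 2*√10)²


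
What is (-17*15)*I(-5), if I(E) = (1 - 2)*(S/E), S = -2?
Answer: 102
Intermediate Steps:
I(E) = 2/E (I(E) = (1 - 2)*(-2/E) = -(-2)/E = 2/E)
(-17*15)*I(-5) = (-17*15)*(2/(-5)) = -510*(-1)/5 = -255*(-⅖) = 102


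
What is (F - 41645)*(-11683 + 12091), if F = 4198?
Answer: -15278376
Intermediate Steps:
(F - 41645)*(-11683 + 12091) = (4198 - 41645)*(-11683 + 12091) = -37447*408 = -15278376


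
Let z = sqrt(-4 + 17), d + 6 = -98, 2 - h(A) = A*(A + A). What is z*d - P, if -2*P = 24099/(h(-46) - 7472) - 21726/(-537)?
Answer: 80432163/4189316 - 104*sqrt(13) ≈ -355.78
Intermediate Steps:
h(A) = 2 - 2*A**2 (h(A) = 2 - A*(A + A) = 2 - A*2*A = 2 - 2*A**2)
d = -104 (d = -6 - 98 = -104)
z = sqrt(13) ≈ 3.6056
P = -80432163/4189316 (P = -(24099/((2 - 2*(-46)**2) - 7472) - 21726/(-537))/2 = -(24099/((2 - 2*2116) - 7472) - 21726*(-1/537))/2 = -(24099/((2 - 4232) - 7472) + 7242/179)/2 = -(24099/(-4230 - 7472) + 7242/179)/2 = -(24099/(-11702) + 7242/179)/2 = -(24099*(-1/11702) + 7242/179)/2 = -(-24099/11702 + 7242/179)/2 = -1/2*80432163/2094658 = -80432163/4189316 ≈ -19.199)
z*d - P = sqrt(13)*(-104) - 1*(-80432163/4189316) = -104*sqrt(13) + 80432163/4189316 = 80432163/4189316 - 104*sqrt(13)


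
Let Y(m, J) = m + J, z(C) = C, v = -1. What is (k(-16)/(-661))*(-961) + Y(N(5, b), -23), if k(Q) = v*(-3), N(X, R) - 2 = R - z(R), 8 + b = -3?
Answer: -10998/661 ≈ -16.638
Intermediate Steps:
b = -11 (b = -8 - 3 = -11)
N(X, R) = 2 (N(X, R) = 2 + (R - R) = 2 + 0 = 2)
k(Q) = 3 (k(Q) = -1*(-3) = 3)
Y(m, J) = J + m
(k(-16)/(-661))*(-961) + Y(N(5, b), -23) = (3/(-661))*(-961) + (-23 + 2) = (3*(-1/661))*(-961) - 21 = -3/661*(-961) - 21 = 2883/661 - 21 = -10998/661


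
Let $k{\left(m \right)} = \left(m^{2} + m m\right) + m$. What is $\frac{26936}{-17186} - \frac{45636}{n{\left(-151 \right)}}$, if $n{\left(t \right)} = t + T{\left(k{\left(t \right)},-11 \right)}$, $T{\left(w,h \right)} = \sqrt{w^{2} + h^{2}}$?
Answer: $- \frac{2144693441752}{1365474446581} - \frac{45636 \sqrt{2065793522}}{2065770721} \approx -2.5747$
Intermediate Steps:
$k{\left(m \right)} = m + 2 m^{2}$ ($k{\left(m \right)} = \left(m^{2} + m^{2}\right) + m = 2 m^{2} + m = m + 2 m^{2}$)
$T{\left(w,h \right)} = \sqrt{h^{2} + w^{2}}$
$n{\left(t \right)} = t + \sqrt{121 + t^{2} \left(1 + 2 t\right)^{2}}$ ($n{\left(t \right)} = t + \sqrt{\left(-11\right)^{2} + \left(t \left(1 + 2 t\right)\right)^{2}} = t + \sqrt{121 + t^{2} \left(1 + 2 t\right)^{2}}$)
$\frac{26936}{-17186} - \frac{45636}{n{\left(-151 \right)}} = \frac{26936}{-17186} - \frac{45636}{-151 + \sqrt{121 + \left(-151\right)^{2} \left(1 + 2 \left(-151\right)\right)^{2}}} = 26936 \left(- \frac{1}{17186}\right) - \frac{45636}{-151 + \sqrt{121 + 22801 \left(1 - 302\right)^{2}}} = - \frac{1036}{661} - \frac{45636}{-151 + \sqrt{121 + 22801 \left(-301\right)^{2}}} = - \frac{1036}{661} - \frac{45636}{-151 + \sqrt{121 + 22801 \cdot 90601}} = - \frac{1036}{661} - \frac{45636}{-151 + \sqrt{121 + 2065793401}} = - \frac{1036}{661} - \frac{45636}{-151 + \sqrt{2065793522}}$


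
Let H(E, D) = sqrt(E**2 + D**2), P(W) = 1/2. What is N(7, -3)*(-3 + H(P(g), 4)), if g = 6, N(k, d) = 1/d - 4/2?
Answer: 7 - 7*sqrt(65)/6 ≈ -2.4060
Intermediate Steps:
N(k, d) = -2 + 1/d (N(k, d) = 1/d - 4*1/2 = 1/d - 2 = -2 + 1/d)
P(W) = 1/2
H(E, D) = sqrt(D**2 + E**2)
N(7, -3)*(-3 + H(P(g), 4)) = (-2 + 1/(-3))*(-3 + sqrt(4**2 + (1/2)**2)) = (-2 - 1/3)*(-3 + sqrt(16 + 1/4)) = -7*(-3 + sqrt(65/4))/3 = -7*(-3 + sqrt(65)/2)/3 = 7 - 7*sqrt(65)/6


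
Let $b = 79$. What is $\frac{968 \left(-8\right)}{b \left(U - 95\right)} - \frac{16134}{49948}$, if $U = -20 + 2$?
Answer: $\frac{121384547}{222942898} \approx 0.54447$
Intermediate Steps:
$U = -18$
$\frac{968 \left(-8\right)}{b \left(U - 95\right)} - \frac{16134}{49948} = \frac{968 \left(-8\right)}{79 \left(-18 - 95\right)} - \frac{16134}{49948} = - \frac{7744}{79 \left(-113\right)} - \frac{8067}{24974} = - \frac{7744}{-8927} - \frac{8067}{24974} = \left(-7744\right) \left(- \frac{1}{8927}\right) - \frac{8067}{24974} = \frac{7744}{8927} - \frac{8067}{24974} = \frac{121384547}{222942898}$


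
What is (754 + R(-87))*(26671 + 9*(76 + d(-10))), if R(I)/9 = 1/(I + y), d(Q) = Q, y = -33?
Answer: 164446121/8 ≈ 2.0556e+7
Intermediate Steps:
R(I) = 9/(-33 + I) (R(I) = 9/(I - 33) = 9/(-33 + I))
(754 + R(-87))*(26671 + 9*(76 + d(-10))) = (754 + 9/(-33 - 87))*(26671 + 9*(76 - 10)) = (754 + 9/(-120))*(26671 + 9*66) = (754 + 9*(-1/120))*(26671 + 594) = (754 - 3/40)*27265 = (30157/40)*27265 = 164446121/8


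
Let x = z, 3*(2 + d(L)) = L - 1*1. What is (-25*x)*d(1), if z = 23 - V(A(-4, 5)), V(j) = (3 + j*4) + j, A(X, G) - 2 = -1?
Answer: 750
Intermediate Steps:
A(X, G) = 1 (A(X, G) = 2 - 1 = 1)
d(L) = -7/3 + L/3 (d(L) = -2 + (L - 1*1)/3 = -2 + (L - 1)/3 = -2 + (-1 + L)/3 = -2 + (-1/3 + L/3) = -7/3 + L/3)
V(j) = 3 + 5*j (V(j) = (3 + 4*j) + j = 3 + 5*j)
z = 15 (z = 23 - (3 + 5*1) = 23 - (3 + 5) = 23 - 1*8 = 23 - 8 = 15)
x = 15
(-25*x)*d(1) = (-25*15)*(-7/3 + (1/3)*1) = -375*(-7/3 + 1/3) = -375*(-2) = 750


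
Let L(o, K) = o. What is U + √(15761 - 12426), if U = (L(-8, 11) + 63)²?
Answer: 3025 + √3335 ≈ 3082.8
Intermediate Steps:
U = 3025 (U = (-8 + 63)² = 55² = 3025)
U + √(15761 - 12426) = 3025 + √(15761 - 12426) = 3025 + √3335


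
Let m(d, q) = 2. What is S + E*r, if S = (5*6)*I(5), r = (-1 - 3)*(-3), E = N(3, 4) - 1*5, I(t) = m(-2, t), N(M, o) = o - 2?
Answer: 24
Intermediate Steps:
N(M, o) = -2 + o
I(t) = 2
E = -3 (E = (-2 + 4) - 1*5 = 2 - 5 = -3)
r = 12 (r = -4*(-3) = 12)
S = 60 (S = (5*6)*2 = 30*2 = 60)
S + E*r = 60 - 3*12 = 60 - 36 = 24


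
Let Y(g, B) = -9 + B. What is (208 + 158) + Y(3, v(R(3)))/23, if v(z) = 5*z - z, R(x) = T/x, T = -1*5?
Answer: 25207/69 ≈ 365.32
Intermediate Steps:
T = -5
R(x) = -5/x
v(z) = 4*z
(208 + 158) + Y(3, v(R(3)))/23 = (208 + 158) + (-9 + 4*(-5/3))/23 = 366 + (-9 + 4*(-5*⅓))*(1/23) = 366 + (-9 + 4*(-5/3))*(1/23) = 366 + (-9 - 20/3)*(1/23) = 366 - 47/3*1/23 = 366 - 47/69 = 25207/69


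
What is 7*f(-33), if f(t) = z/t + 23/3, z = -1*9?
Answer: 1834/33 ≈ 55.576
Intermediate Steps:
z = -9
f(t) = 23/3 - 9/t (f(t) = -9/t + 23/3 = 23/3 - 9/t)
7*f(-33) = 7*(23/3 - 9/(-33)) = 7*(23/3 - 9*(-1/33)) = 7*(23/3 + 3/11) = 7*(262/33) = 1834/33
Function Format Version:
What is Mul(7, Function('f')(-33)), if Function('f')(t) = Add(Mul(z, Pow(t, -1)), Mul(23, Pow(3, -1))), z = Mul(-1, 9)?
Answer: Rational(1834, 33) ≈ 55.576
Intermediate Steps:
z = -9
Function('f')(t) = Add(Rational(23, 3), Mul(-9, Pow(t, -1))) (Function('f')(t) = Add(Mul(-9, Pow(t, -1)), Mul(23, Pow(3, -1))) = Add(Mul(-9, Pow(t, -1)), Mul(23, Rational(1, 3))) = Add(Mul(-9, Pow(t, -1)), Rational(23, 3)) = Add(Rational(23, 3), Mul(-9, Pow(t, -1))))
Mul(7, Function('f')(-33)) = Mul(7, Add(Rational(23, 3), Mul(-9, Pow(-33, -1)))) = Mul(7, Add(Rational(23, 3), Mul(-9, Rational(-1, 33)))) = Mul(7, Add(Rational(23, 3), Rational(3, 11))) = Mul(7, Rational(262, 33)) = Rational(1834, 33)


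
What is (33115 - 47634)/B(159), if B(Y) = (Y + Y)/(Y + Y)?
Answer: -14519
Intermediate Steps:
B(Y) = 1 (B(Y) = (2*Y)/((2*Y)) = (2*Y)*(1/(2*Y)) = 1)
(33115 - 47634)/B(159) = (33115 - 47634)/1 = -14519*1 = -14519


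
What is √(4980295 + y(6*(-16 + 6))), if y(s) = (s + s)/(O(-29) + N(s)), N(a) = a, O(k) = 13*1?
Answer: √11001477295/47 ≈ 2231.7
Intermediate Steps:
O(k) = 13
y(s) = 2*s/(13 + s) (y(s) = (s + s)/(13 + s) = (2*s)/(13 + s) = 2*s/(13 + s))
√(4980295 + y(6*(-16 + 6))) = √(4980295 + 2*(6*(-16 + 6))/(13 + 6*(-16 + 6))) = √(4980295 + 2*(6*(-10))/(13 + 6*(-10))) = √(4980295 + 2*(-60)/(13 - 60)) = √(4980295 + 2*(-60)/(-47)) = √(4980295 + 2*(-60)*(-1/47)) = √(4980295 + 120/47) = √(234073985/47) = √11001477295/47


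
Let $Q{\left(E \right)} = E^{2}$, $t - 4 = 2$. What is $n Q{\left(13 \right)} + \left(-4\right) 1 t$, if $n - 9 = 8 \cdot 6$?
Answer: $9609$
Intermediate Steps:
$t = 6$ ($t = 4 + 2 = 6$)
$n = 57$ ($n = 9 + 8 \cdot 6 = 9 + 48 = 57$)
$n Q{\left(13 \right)} + \left(-4\right) 1 t = 57 \cdot 13^{2} + \left(-4\right) 1 \cdot 6 = 57 \cdot 169 - 24 = 9633 - 24 = 9609$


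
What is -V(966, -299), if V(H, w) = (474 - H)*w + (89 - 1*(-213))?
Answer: -147410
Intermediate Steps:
V(H, w) = 302 + w*(474 - H) (V(H, w) = w*(474 - H) + (89 + 213) = w*(474 - H) + 302 = 302 + w*(474 - H))
-V(966, -299) = -(302 + 474*(-299) - 1*966*(-299)) = -(302 - 141726 + 288834) = -1*147410 = -147410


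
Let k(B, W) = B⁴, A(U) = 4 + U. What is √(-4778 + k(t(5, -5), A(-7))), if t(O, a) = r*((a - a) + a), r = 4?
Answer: √155222 ≈ 393.98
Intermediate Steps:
t(O, a) = 4*a (t(O, a) = 4*((a - a) + a) = 4*(0 + a) = 4*a)
√(-4778 + k(t(5, -5), A(-7))) = √(-4778 + (4*(-5))⁴) = √(-4778 + (-20)⁴) = √(-4778 + 160000) = √155222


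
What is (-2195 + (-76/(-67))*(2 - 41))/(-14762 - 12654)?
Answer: 6523/79864 ≈ 0.081676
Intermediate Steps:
(-2195 + (-76/(-67))*(2 - 41))/(-14762 - 12654) = (-2195 - 76*(-1/67)*(-39))/(-27416) = (-2195 + (76/67)*(-39))*(-1/27416) = (-2195 - 2964/67)*(-1/27416) = -150029/67*(-1/27416) = 6523/79864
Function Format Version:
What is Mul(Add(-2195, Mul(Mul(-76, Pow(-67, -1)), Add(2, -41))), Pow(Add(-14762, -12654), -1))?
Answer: Rational(6523, 79864) ≈ 0.081676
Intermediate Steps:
Mul(Add(-2195, Mul(Mul(-76, Pow(-67, -1)), Add(2, -41))), Pow(Add(-14762, -12654), -1)) = Mul(Add(-2195, Mul(Mul(-76, Rational(-1, 67)), -39)), Pow(-27416, -1)) = Mul(Add(-2195, Mul(Rational(76, 67), -39)), Rational(-1, 27416)) = Mul(Add(-2195, Rational(-2964, 67)), Rational(-1, 27416)) = Mul(Rational(-150029, 67), Rational(-1, 27416)) = Rational(6523, 79864)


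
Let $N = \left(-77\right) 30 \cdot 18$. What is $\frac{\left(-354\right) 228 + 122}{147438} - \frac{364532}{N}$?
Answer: $\frac{99989954}{12163635} \approx 8.2204$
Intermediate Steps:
$N = -41580$ ($N = \left(-2310\right) 18 = -41580$)
$\frac{\left(-354\right) 228 + 122}{147438} - \frac{364532}{N} = \frac{\left(-354\right) 228 + 122}{147438} - \frac{364532}{-41580} = \left(-80712 + 122\right) \frac{1}{147438} - - \frac{13019}{1485} = \left(-80590\right) \frac{1}{147438} + \frac{13019}{1485} = - \frac{40295}{73719} + \frac{13019}{1485} = \frac{99989954}{12163635}$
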